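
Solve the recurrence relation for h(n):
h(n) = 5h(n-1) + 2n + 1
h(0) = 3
First-order linear with linear forcing.
Homogeneous solution: h_h(n) = A·(5)^n.
Try particular h_p(n) = pn + q. Substituting:
  pn + q = 5(p(n-1) + q) + 2n + 1.
Matching the n-coefficient: p = 5p + 2 ⇒ p = - \frac{1}{2}.
Matching constants: q = -5p + 5q + 1 ⇒ q = - \frac{7}{8}.
General: h(n) = A·(5)^n - \frac{n}{2} - \frac{7}{8}.
Apply h(0) = 3: A - \frac{7}{8} = 3 ⇒ A = \frac{31}{8}.
So h(n) = \frac{31 \cdot 5^{n}}{8} - \frac{n}{2} - \frac{7}{8}.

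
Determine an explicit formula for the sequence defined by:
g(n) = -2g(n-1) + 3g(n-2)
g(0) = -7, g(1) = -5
Characteristic equation: x² + 2x - 3 = 0, which factors as (x - (1))(x - (-3)) = 0.
Roots r₁ = 1, r₂ = -3 (distinct).
General solution: g(n) = A·(1)^n + B·(-3)^n.
From g(0) = -7: A + B = -7.
From g(1) = -5: A - 3B = -5.
Solving: A = - \frac{13}{2}, B = - \frac{1}{2}.
So g(n) = - \frac{\left(-3\right)^{n}}{2} - \frac{13}{2}.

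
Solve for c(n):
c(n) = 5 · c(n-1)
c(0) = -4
Pure geometric recurrence with ratio 5.
By induction c(n) = c(0) · (5)^n = - 4 \cdot 5^{n}.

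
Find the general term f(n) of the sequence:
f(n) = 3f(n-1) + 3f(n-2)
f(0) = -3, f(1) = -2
Characteristic equation: x² - 3x - 3 = 0.
Discriminant Δ = (3)² + 4·(3) = 21.
Roots r₁,₂ = (3 ± √21)/2, so r₁ = \frac{3}{2} + \frac{\sqrt{21}}{2}, r₂ = \frac{3}{2} - \frac{\sqrt{21}}{2}.
General solution: f(n) = A·r₁^n + B·r₂^n.
From the initial conditions, A + B = -3 and r₁A + r₂B = -2.
Since r₁ - r₂ = √21: A = (-2 - (-3)r₂)/√21 = - \frac{3}{2} + \frac{5 \sqrt{21}}{42}, and B = -3 - A = - \frac{3}{2} - \frac{5 \sqrt{21}}{42}.
So f(n) = \left(- \frac{3}{2} + \frac{5 \sqrt{21}}{42}\right)\left(\frac{3}{2} + \frac{\sqrt{21}}{2}\right)^n + \left(- \frac{3}{2} - \frac{5 \sqrt{21}}{42}\right)\left(\frac{3}{2} - \frac{\sqrt{21}}{2}\right)^n.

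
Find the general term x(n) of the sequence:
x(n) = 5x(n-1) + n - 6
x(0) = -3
First-order linear with linear forcing.
Homogeneous solution: x_h(n) = A·(5)^n.
Try particular x_p(n) = pn + q. Substituting:
  pn + q = 5(p(n-1) + q) + n - 6.
Matching the n-coefficient: p = 5p + 1 ⇒ p = - \frac{1}{4}.
Matching constants: q = -5p + 5q - 6 ⇒ q = \frac{19}{16}.
General: x(n) = A·(5)^n - \frac{n}{4} + \frac{19}{16}.
Apply x(0) = -3: A + \frac{19}{16} = -3 ⇒ A = - \frac{67}{16}.
So x(n) = - \frac{67 \cdot 5^{n}}{16} - \frac{n}{4} + \frac{19}{16}.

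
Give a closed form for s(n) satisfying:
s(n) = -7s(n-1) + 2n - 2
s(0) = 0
First-order linear with linear forcing.
Homogeneous solution: s_h(n) = A·(-7)^n.
Try particular s_p(n) = pn + q. Substituting:
  pn + q = -7(p(n-1) + q) + 2n - 2.
Matching the n-coefficient: p = -7p + 2 ⇒ p = \frac{1}{4}.
Matching constants: q = 7p - 7q - 2 ⇒ q = - \frac{1}{32}.
General: s(n) = A·(-7)^n + \frac{n}{4} - \frac{1}{32}.
Apply s(0) = 0: A - \frac{1}{32} = 0 ⇒ A = \frac{1}{32}.
So s(n) = \frac{\left(-7\right)^{n}}{32} + \frac{n}{4} - \frac{1}{32}.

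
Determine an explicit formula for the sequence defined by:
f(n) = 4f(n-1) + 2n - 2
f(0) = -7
First-order linear with linear forcing.
Homogeneous solution: f_h(n) = A·(4)^n.
Try particular f_p(n) = pn + q. Substituting:
  pn + q = 4(p(n-1) + q) + 2n - 2.
Matching the n-coefficient: p = 4p + 2 ⇒ p = - \frac{2}{3}.
Matching constants: q = -4p + 4q - 2 ⇒ q = - \frac{2}{9}.
General: f(n) = A·(4)^n - \frac{2 n}{3} - \frac{2}{9}.
Apply f(0) = -7: A - \frac{2}{9} = -7 ⇒ A = - \frac{61}{9}.
So f(n) = - \frac{61 \cdot 4^{n}}{9} - \frac{2 n}{3} - \frac{2}{9}.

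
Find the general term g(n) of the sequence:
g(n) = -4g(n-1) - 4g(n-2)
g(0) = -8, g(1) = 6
Characteristic equation: x² + 4x + 4 = 0, which is (x - (-2))².
Repeated root r = -2.
General solution: g(n) = (A + Bn)·(-2)^n.
From g(0) = -8: A = -8.
From g(1) = 6: (A + B)·(-2) = 6 ⇒ B = 5.
So g(n) = \left(5 n - 8\right) \cdot (-2)^n.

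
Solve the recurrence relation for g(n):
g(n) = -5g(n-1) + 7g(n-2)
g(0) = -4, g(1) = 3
Characteristic equation: x² + 5x - 7 = 0.
Discriminant Δ = (-5)² + 4·(7) = 53.
Roots r₁,₂ = (-5 ± √53)/2, so r₁ = - \frac{5}{2} + \frac{\sqrt{53}}{2}, r₂ = - \frac{\sqrt{53}}{2} - \frac{5}{2}.
General solution: g(n) = A·r₁^n + B·r₂^n.
From the initial conditions, A + B = -4 and r₁A + r₂B = 3.
Since r₁ - r₂ = √53: A = (3 - (-4)r₂)/√53 = -2 - \frac{7 \sqrt{53}}{53}, and B = -4 - A = -2 + \frac{7 \sqrt{53}}{53}.
So g(n) = \left(-2 - \frac{7 \sqrt{53}}{53}\right)\left(- \frac{5}{2} + \frac{\sqrt{53}}{2}\right)^n + \left(-2 + \frac{7 \sqrt{53}}{53}\right)\left(- \frac{\sqrt{53}}{2} - \frac{5}{2}\right)^n.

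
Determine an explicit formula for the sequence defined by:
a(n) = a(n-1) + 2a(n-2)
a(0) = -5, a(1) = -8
Characteristic equation: x² - x - 2 = 0, which factors as (x - (2))(x - (-1)) = 0.
Roots r₁ = 2, r₂ = -1 (distinct).
General solution: a(n) = A·(2)^n + B·(-1)^n.
From a(0) = -5: A + B = -5.
From a(1) = -8: 2A - B = -8.
Solving: A = - \frac{13}{3}, B = - \frac{2}{3}.
So a(n) = - \frac{2 \left(-1\right)^{n}}{3} - \frac{13 \cdot 2^{n}}{3}.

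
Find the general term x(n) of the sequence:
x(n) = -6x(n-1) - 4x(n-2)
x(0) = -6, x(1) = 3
Characteristic equation: x² + 6x + 4 = 0.
Discriminant Δ = (-6)² + 4·(-4) = 20.
Roots r₁,₂ = (-6 ± √20)/2, so r₁ = -3 + \sqrt{5}, r₂ = -3 - \sqrt{5}.
General solution: x(n) = A·r₁^n + B·r₂^n.
From the initial conditions, A + B = -6 and r₁A + r₂B = 3.
Since r₁ - r₂ = √20: A = (3 - (-6)r₂)/√20 = - \frac{3 \sqrt{5}}{2} - 3, and B = -6 - A = -3 + \frac{3 \sqrt{5}}{2}.
So x(n) = \left(- \frac{3 \sqrt{5}}{2} - 3\right)\left(-3 + \sqrt{5}\right)^n + \left(-3 + \frac{3 \sqrt{5}}{2}\right)\left(-3 - \sqrt{5}\right)^n.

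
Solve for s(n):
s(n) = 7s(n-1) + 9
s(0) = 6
First-order linear non-homogeneous.
Homogeneous solution: s_h(n) = A·(7)^n.
Try constant particular solution s_p = K: K = 7K + 9 ⇒ K = - \frac{3}{2}.
General: s(n) = A·(7)^n - \frac{3}{2}.
Apply s(0) = 6: A - \frac{3}{2} = 6 ⇒ A = \frac{15}{2}.
So s(n) = \frac{15 \cdot 7^{n}}{2} - \frac{3}{2}.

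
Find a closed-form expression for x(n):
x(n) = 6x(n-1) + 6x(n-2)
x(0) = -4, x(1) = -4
Characteristic equation: x² - 6x - 6 = 0.
Discriminant Δ = (6)² + 4·(6) = 60.
Roots r₁,₂ = (6 ± √60)/2, so r₁ = 3 + \sqrt{15}, r₂ = 3 - \sqrt{15}.
General solution: x(n) = A·r₁^n + B·r₂^n.
From the initial conditions, A + B = -4 and r₁A + r₂B = -4.
Since r₁ - r₂ = √60: A = (-4 - (-4)r₂)/√60 = -2 + \frac{4 \sqrt{15}}{15}, and B = -4 - A = -2 - \frac{4 \sqrt{15}}{15}.
So x(n) = \left(-2 + \frac{4 \sqrt{15}}{15}\right)\left(3 + \sqrt{15}\right)^n + \left(-2 - \frac{4 \sqrt{15}}{15}\right)\left(3 - \sqrt{15}\right)^n.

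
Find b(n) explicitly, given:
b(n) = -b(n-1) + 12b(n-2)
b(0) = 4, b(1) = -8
Characteristic equation: x² + x - 12 = 0, which factors as (x - (-4))(x - (3)) = 0.
Roots r₁ = -4, r₂ = 3 (distinct).
General solution: b(n) = A·(-4)^n + B·(3)^n.
From b(0) = 4: A + B = 4.
From b(1) = -8: -4A + 3B = -8.
Solving: A = \frac{20}{7}, B = \frac{8}{7}.
So b(n) = \frac{20 \left(-4\right)^{n}}{7} + \frac{8 \cdot 3^{n}}{7}.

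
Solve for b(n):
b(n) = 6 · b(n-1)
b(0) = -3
Pure geometric recurrence with ratio 6.
By induction b(n) = b(0) · (6)^n = - 3 \cdot 6^{n}.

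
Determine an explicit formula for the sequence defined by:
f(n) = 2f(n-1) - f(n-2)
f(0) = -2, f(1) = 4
Characteristic equation: x² - 2x + 1 = 0, which is (x - (1))².
Repeated root r = 1.
General solution: f(n) = (A + Bn)·(1)^n.
From f(0) = -2: A = -2.
From f(1) = 4: (A + B)·(1) = 4 ⇒ B = 6.
So f(n) = \left(6 n - 2\right) \cdot (1)^n.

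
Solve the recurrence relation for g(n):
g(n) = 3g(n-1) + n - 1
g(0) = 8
First-order linear with linear forcing.
Homogeneous solution: g_h(n) = A·(3)^n.
Try particular g_p(n) = pn + q. Substituting:
  pn + q = 3(p(n-1) + q) + n - 1.
Matching the n-coefficient: p = 3p + 1 ⇒ p = - \frac{1}{2}.
Matching constants: q = -3p + 3q - 1 ⇒ q = - \frac{1}{4}.
General: g(n) = A·(3)^n - \frac{n}{2} - \frac{1}{4}.
Apply g(0) = 8: A - \frac{1}{4} = 8 ⇒ A = \frac{33}{4}.
So g(n) = \frac{33 \cdot 3^{n}}{4} - \frac{n}{2} - \frac{1}{4}.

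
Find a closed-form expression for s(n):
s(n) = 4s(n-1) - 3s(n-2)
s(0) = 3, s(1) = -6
Characteristic equation: x² - 4x + 3 = 0, which factors as (x - (3))(x - (1)) = 0.
Roots r₁ = 3, r₂ = 1 (distinct).
General solution: s(n) = A·(3)^n + B·(1)^n.
From s(0) = 3: A + B = 3.
From s(1) = -6: 3A + B = -6.
Solving: A = - \frac{9}{2}, B = \frac{15}{2}.
So s(n) = \frac{15}{2} - \frac{9 \cdot 3^{n}}{2}.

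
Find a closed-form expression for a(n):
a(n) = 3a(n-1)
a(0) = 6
This is a homogeneous first-order recurrence with ratio 3.
By induction a(n) = a(0) · (3)^n = 6 \cdot 3^{n}.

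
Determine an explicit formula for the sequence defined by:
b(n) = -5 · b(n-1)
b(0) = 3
Pure geometric recurrence with ratio -5.
By induction b(n) = b(0) · (-5)^n = 3 \left(-5\right)^{n}.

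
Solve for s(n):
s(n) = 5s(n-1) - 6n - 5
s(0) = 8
First-order linear with linear forcing.
Homogeneous solution: s_h(n) = A·(5)^n.
Try particular s_p(n) = pn + q. Substituting:
  pn + q = 5(p(n-1) + q) - 6n - 5.
Matching the n-coefficient: p = 5p - 6 ⇒ p = \frac{3}{2}.
Matching constants: q = -5p + 5q - 5 ⇒ q = \frac{25}{8}.
General: s(n) = A·(5)^n + \frac{3 n}{2} + \frac{25}{8}.
Apply s(0) = 8: A + \frac{25}{8} = 8 ⇒ A = \frac{39}{8}.
So s(n) = \frac{39 \cdot 5^{n}}{8} + \frac{3 n}{2} + \frac{25}{8}.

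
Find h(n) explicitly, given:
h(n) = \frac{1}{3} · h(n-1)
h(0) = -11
Pure geometric recurrence with ratio \frac{1}{3}.
By induction h(n) = h(0) · (\frac{1}{3})^n = - 11 \cdot 3^{- n}.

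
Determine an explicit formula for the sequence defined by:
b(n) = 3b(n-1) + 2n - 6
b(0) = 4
First-order linear with linear forcing.
Homogeneous solution: b_h(n) = A·(3)^n.
Try particular b_p(n) = pn + q. Substituting:
  pn + q = 3(p(n-1) + q) + 2n - 6.
Matching the n-coefficient: p = 3p + 2 ⇒ p = -1.
Matching constants: q = -3p + 3q - 6 ⇒ q = \frac{3}{2}.
General: b(n) = A·(3)^n - n + \frac{3}{2}.
Apply b(0) = 4: A + \frac{3}{2} = 4 ⇒ A = \frac{5}{2}.
So b(n) = \frac{5 \cdot 3^{n}}{2} - n + \frac{3}{2}.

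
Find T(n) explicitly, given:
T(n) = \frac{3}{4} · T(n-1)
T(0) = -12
Pure geometric recurrence with ratio \frac{3}{4}.
By induction T(n) = T(0) · (\frac{3}{4})^n = - 12 \left(\frac{3}{4}\right)^{n}.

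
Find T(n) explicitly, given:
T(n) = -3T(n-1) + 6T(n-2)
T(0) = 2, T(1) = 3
Characteristic equation: x² + 3x - 6 = 0.
Discriminant Δ = (-3)² + 4·(6) = 33.
Roots r₁,₂ = (-3 ± √33)/2, so r₁ = - \frac{3}{2} + \frac{\sqrt{33}}{2}, r₂ = - \frac{\sqrt{33}}{2} - \frac{3}{2}.
General solution: T(n) = A·r₁^n + B·r₂^n.
From the initial conditions, A + B = 2 and r₁A + r₂B = 3.
Since r₁ - r₂ = √33: A = (3 - (2)r₂)/√33 = 1 + \frac{2 \sqrt{33}}{11}, and B = 2 - A = 1 - \frac{2 \sqrt{33}}{11}.
So T(n) = \left(1 + \frac{2 \sqrt{33}}{11}\right)\left(- \frac{3}{2} + \frac{\sqrt{33}}{2}\right)^n + \left(1 - \frac{2 \sqrt{33}}{11}\right)\left(- \frac{\sqrt{33}}{2} - \frac{3}{2}\right)^n.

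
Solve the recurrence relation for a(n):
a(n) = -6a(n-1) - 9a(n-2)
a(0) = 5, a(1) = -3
Characteristic equation: x² + 6x + 9 = 0, which is (x - (-3))².
Repeated root r = -3.
General solution: a(n) = (A + Bn)·(-3)^n.
From a(0) = 5: A = 5.
From a(1) = -3: (A + B)·(-3) = -3 ⇒ B = -4.
So a(n) = \left(5 - 4 n\right) \cdot (-3)^n.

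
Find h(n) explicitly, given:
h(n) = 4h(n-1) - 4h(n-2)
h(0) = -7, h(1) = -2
Characteristic equation: x² - 4x + 4 = 0, which is (x - (2))².
Repeated root r = 2.
General solution: h(n) = (A + Bn)·(2)^n.
From h(0) = -7: A = -7.
From h(1) = -2: (A + B)·(2) = -2 ⇒ B = 6.
So h(n) = \left(6 n - 7\right) \cdot (2)^n.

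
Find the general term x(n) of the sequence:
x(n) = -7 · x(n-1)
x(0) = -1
Pure geometric recurrence with ratio -7.
By induction x(n) = x(0) · (-7)^n = - \left(-7\right)^{n}.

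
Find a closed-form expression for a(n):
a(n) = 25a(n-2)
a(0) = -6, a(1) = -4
Characteristic equation: x² - 25 = 0, which factors as (x - (-5))(x - (5)) = 0.
Roots r₁ = -5, r₂ = 5 (distinct).
General solution: a(n) = A·(-5)^n + B·(5)^n.
From a(0) = -6: A + B = -6.
From a(1) = -4: -5A + 5B = -4.
Solving: A = - \frac{13}{5}, B = - \frac{17}{5}.
So a(n) = - \frac{13 \left(-5\right)^{n}}{5} - \frac{17 \cdot 5^{n}}{5}.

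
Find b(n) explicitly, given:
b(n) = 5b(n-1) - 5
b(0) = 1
First-order linear non-homogeneous.
Homogeneous solution: b_h(n) = A·(5)^n.
Try constant particular solution b_p = K: K = 5K - 5 ⇒ K = \frac{5}{4}.
General: b(n) = A·(5)^n + \frac{5}{4}.
Apply b(0) = 1: A + \frac{5}{4} = 1 ⇒ A = - \frac{1}{4}.
So b(n) = \frac{5}{4} - \frac{5^{n}}{4}.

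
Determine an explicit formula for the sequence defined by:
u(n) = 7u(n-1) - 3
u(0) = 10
First-order linear non-homogeneous.
Homogeneous solution: u_h(n) = A·(7)^n.
Try constant particular solution u_p = K: K = 7K - 3 ⇒ K = \frac{1}{2}.
General: u(n) = A·(7)^n + \frac{1}{2}.
Apply u(0) = 10: A + \frac{1}{2} = 10 ⇒ A = \frac{19}{2}.
So u(n) = \frac{19 \cdot 7^{n}}{2} + \frac{1}{2}.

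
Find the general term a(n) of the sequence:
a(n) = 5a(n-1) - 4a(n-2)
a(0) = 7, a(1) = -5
Characteristic equation: x² - 5x + 4 = 0, which factors as (x - (4))(x - (1)) = 0.
Roots r₁ = 4, r₂ = 1 (distinct).
General solution: a(n) = A·(4)^n + B·(1)^n.
From a(0) = 7: A + B = 7.
From a(1) = -5: 4A + B = -5.
Solving: A = -4, B = 11.
So a(n) = 11 - 4 \cdot 4^{n}.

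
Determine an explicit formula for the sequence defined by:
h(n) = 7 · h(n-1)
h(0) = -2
Pure geometric recurrence with ratio 7.
By induction h(n) = h(0) · (7)^n = - 2 \cdot 7^{n}.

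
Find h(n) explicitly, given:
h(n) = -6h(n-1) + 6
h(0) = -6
First-order linear non-homogeneous.
Homogeneous solution: h_h(n) = A·(-6)^n.
Try constant particular solution h_p = K: K = -6K + 6 ⇒ K = \frac{6}{7}.
General: h(n) = A·(-6)^n + \frac{6}{7}.
Apply h(0) = -6: A + \frac{6}{7} = -6 ⇒ A = - \frac{48}{7}.
So h(n) = \frac{6}{7} - \frac{48 \left(-6\right)^{n}}{7}.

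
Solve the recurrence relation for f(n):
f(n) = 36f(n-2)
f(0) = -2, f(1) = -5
Characteristic equation: x² - 36 = 0, which factors as (x - (-6))(x - (6)) = 0.
Roots r₁ = -6, r₂ = 6 (distinct).
General solution: f(n) = A·(-6)^n + B·(6)^n.
From f(0) = -2: A + B = -2.
From f(1) = -5: -6A + 6B = -5.
Solving: A = - \frac{7}{12}, B = - \frac{17}{12}.
So f(n) = - \frac{7 \left(-6\right)^{n}}{12} - \frac{17 \cdot 6^{n}}{12}.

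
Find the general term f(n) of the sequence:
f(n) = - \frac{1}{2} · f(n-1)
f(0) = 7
Pure geometric recurrence with ratio - \frac{1}{2}.
By induction f(n) = f(0) · (- \frac{1}{2})^n = 7 \left(- \frac{1}{2}\right)^{n}.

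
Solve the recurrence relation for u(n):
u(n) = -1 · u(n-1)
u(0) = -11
Pure geometric recurrence with ratio -1.
By induction u(n) = u(0) · (-1)^n = - 11 \left(-1\right)^{n}.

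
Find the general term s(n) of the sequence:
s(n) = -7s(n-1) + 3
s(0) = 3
First-order linear non-homogeneous.
Homogeneous solution: s_h(n) = A·(-7)^n.
Try constant particular solution s_p = K: K = -7K + 3 ⇒ K = \frac{3}{8}.
General: s(n) = A·(-7)^n + \frac{3}{8}.
Apply s(0) = 3: A + \frac{3}{8} = 3 ⇒ A = \frac{21}{8}.
So s(n) = \frac{21 \left(-7\right)^{n}}{8} + \frac{3}{8}.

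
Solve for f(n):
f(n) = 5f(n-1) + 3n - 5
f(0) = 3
First-order linear with linear forcing.
Homogeneous solution: f_h(n) = A·(5)^n.
Try particular f_p(n) = pn + q. Substituting:
  pn + q = 5(p(n-1) + q) + 3n - 5.
Matching the n-coefficient: p = 5p + 3 ⇒ p = - \frac{3}{4}.
Matching constants: q = -5p + 5q - 5 ⇒ q = \frac{5}{16}.
General: f(n) = A·(5)^n - \frac{3 n}{4} + \frac{5}{16}.
Apply f(0) = 3: A + \frac{5}{16} = 3 ⇒ A = \frac{43}{16}.
So f(n) = \frac{43 \cdot 5^{n}}{16} - \frac{3 n}{4} + \frac{5}{16}.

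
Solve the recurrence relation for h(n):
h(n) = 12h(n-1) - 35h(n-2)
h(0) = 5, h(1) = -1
Characteristic equation: x² - 12x + 35 = 0, which factors as (x - (5))(x - (7)) = 0.
Roots r₁ = 5, r₂ = 7 (distinct).
General solution: h(n) = A·(5)^n + B·(7)^n.
From h(0) = 5: A + B = 5.
From h(1) = -1: 5A + 7B = -1.
Solving: A = 18, B = -13.
So h(n) = 18 \cdot 5^{n} - 13 \cdot 7^{n}.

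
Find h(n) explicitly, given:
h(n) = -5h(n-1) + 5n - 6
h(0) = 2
First-order linear with linear forcing.
Homogeneous solution: h_h(n) = A·(-5)^n.
Try particular h_p(n) = pn + q. Substituting:
  pn + q = -5(p(n-1) + q) + 5n - 6.
Matching the n-coefficient: p = -5p + 5 ⇒ p = \frac{5}{6}.
Matching constants: q = 5p - 5q - 6 ⇒ q = - \frac{11}{36}.
General: h(n) = A·(-5)^n + \frac{5 n}{6} - \frac{11}{36}.
Apply h(0) = 2: A - \frac{11}{36} = 2 ⇒ A = \frac{83}{36}.
So h(n) = \frac{83 \left(-5\right)^{n}}{36} + \frac{5 n}{6} - \frac{11}{36}.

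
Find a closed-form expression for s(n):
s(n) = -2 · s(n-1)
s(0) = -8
Pure geometric recurrence with ratio -2.
By induction s(n) = s(0) · (-2)^n = - 8 \left(-2\right)^{n}.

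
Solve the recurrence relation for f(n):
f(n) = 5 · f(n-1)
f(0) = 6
Pure geometric recurrence with ratio 5.
By induction f(n) = f(0) · (5)^n = 6 \cdot 5^{n}.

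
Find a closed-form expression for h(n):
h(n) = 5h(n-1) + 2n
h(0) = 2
First-order linear with linear forcing.
Homogeneous solution: h_h(n) = A·(5)^n.
Try particular h_p(n) = pn + q. Substituting:
  pn + q = 5(p(n-1) + q) + 2n.
Matching the n-coefficient: p = 5p + 2 ⇒ p = - \frac{1}{2}.
Matching constants: q = -5p + 5q ⇒ q = - \frac{5}{8}.
General: h(n) = A·(5)^n - \frac{n}{2} - \frac{5}{8}.
Apply h(0) = 2: A - \frac{5}{8} = 2 ⇒ A = \frac{21}{8}.
So h(n) = \frac{21 \cdot 5^{n}}{8} - \frac{n}{2} - \frac{5}{8}.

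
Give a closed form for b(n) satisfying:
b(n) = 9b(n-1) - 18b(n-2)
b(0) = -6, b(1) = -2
Characteristic equation: x² - 9x + 18 = 0, which factors as (x - (3))(x - (6)) = 0.
Roots r₁ = 3, r₂ = 6 (distinct).
General solution: b(n) = A·(3)^n + B·(6)^n.
From b(0) = -6: A + B = -6.
From b(1) = -2: 3A + 6B = -2.
Solving: A = - \frac{34}{3}, B = \frac{16}{3}.
So b(n) = - \frac{34 \cdot 3^{n}}{3} + \frac{16 \cdot 6^{n}}{3}.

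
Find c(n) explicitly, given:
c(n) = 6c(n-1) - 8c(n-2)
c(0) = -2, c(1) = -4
Characteristic equation: x² - 6x + 8 = 0, which factors as (x - (2))(x - (4)) = 0.
Roots r₁ = 2, r₂ = 4 (distinct).
General solution: c(n) = A·(2)^n + B·(4)^n.
From c(0) = -2: A + B = -2.
From c(1) = -4: 2A + 4B = -4.
Solving: A = -2, B = 0.
So c(n) = - 2 \cdot 2^{n}.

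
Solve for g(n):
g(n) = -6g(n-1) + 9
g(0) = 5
First-order linear non-homogeneous.
Homogeneous solution: g_h(n) = A·(-6)^n.
Try constant particular solution g_p = K: K = -6K + 9 ⇒ K = \frac{9}{7}.
General: g(n) = A·(-6)^n + \frac{9}{7}.
Apply g(0) = 5: A + \frac{9}{7} = 5 ⇒ A = \frac{26}{7}.
So g(n) = \frac{26 \left(-6\right)^{n}}{7} + \frac{9}{7}.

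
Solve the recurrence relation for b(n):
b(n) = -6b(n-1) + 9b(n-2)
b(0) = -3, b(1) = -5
Characteristic equation: x² + 6x - 9 = 0.
Discriminant Δ = (-6)² + 4·(9) = 72.
Roots r₁,₂ = (-6 ± √72)/2, so r₁ = -3 + 3 \sqrt{2}, r₂ = - 3 \sqrt{2} - 3.
General solution: b(n) = A·r₁^n + B·r₂^n.
From the initial conditions, A + B = -3 and r₁A + r₂B = -5.
Since r₁ - r₂ = √72: A = (-5 - (-3)r₂)/√72 = - \frac{7 \sqrt{2}}{6} - \frac{3}{2}, and B = -3 - A = - \frac{3}{2} + \frac{7 \sqrt{2}}{6}.
So b(n) = \left(- \frac{7 \sqrt{2}}{6} - \frac{3}{2}\right)\left(-3 + 3 \sqrt{2}\right)^n + \left(- \frac{3}{2} + \frac{7 \sqrt{2}}{6}\right)\left(- 3 \sqrt{2} - 3\right)^n.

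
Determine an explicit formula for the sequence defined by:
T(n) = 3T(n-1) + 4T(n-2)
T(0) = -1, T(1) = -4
Characteristic equation: x² - 3x - 4 = 0, which factors as (x - (-1))(x - (4)) = 0.
Roots r₁ = -1, r₂ = 4 (distinct).
General solution: T(n) = A·(-1)^n + B·(4)^n.
From T(0) = -1: A + B = -1.
From T(1) = -4: -A + 4B = -4.
Solving: A = 0, B = -1.
So T(n) = - 4^{n}.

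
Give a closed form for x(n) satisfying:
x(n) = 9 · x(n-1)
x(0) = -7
Pure geometric recurrence with ratio 9.
By induction x(n) = x(0) · (9)^n = - 7 \cdot 9^{n}.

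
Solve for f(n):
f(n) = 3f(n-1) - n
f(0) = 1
First-order linear with linear forcing.
Homogeneous solution: f_h(n) = A·(3)^n.
Try particular f_p(n) = pn + q. Substituting:
  pn + q = 3(p(n-1) + q) - n.
Matching the n-coefficient: p = 3p - 1 ⇒ p = \frac{1}{2}.
Matching constants: q = -3p + 3q ⇒ q = \frac{3}{4}.
General: f(n) = A·(3)^n + \frac{n}{2} + \frac{3}{4}.
Apply f(0) = 1: A + \frac{3}{4} = 1 ⇒ A = \frac{1}{4}.
So f(n) = \frac{3^{n}}{4} + \frac{n}{2} + \frac{3}{4}.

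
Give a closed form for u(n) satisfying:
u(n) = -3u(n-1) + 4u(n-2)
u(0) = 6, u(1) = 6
Characteristic equation: x² + 3x - 4 = 0, which factors as (x - (1))(x - (-4)) = 0.
Roots r₁ = 1, r₂ = -4 (distinct).
General solution: u(n) = A·(1)^n + B·(-4)^n.
From u(0) = 6: A + B = 6.
From u(1) = 6: A - 4B = 6.
Solving: A = 6, B = 0.
So u(n) = 6.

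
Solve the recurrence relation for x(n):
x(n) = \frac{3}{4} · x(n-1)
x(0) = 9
Pure geometric recurrence with ratio \frac{3}{4}.
By induction x(n) = x(0) · (\frac{3}{4})^n = 9 \left(\frac{3}{4}\right)^{n}.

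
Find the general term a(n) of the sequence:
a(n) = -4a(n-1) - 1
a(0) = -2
First-order linear non-homogeneous.
Homogeneous solution: a_h(n) = A·(-4)^n.
Try constant particular solution a_p = K: K = -4K - 1 ⇒ K = - \frac{1}{5}.
General: a(n) = A·(-4)^n - \frac{1}{5}.
Apply a(0) = -2: A - \frac{1}{5} = -2 ⇒ A = - \frac{9}{5}.
So a(n) = - \frac{9 \left(-4\right)^{n}}{5} - \frac{1}{5}.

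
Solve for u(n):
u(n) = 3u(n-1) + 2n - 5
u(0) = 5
First-order linear with linear forcing.
Homogeneous solution: u_h(n) = A·(3)^n.
Try particular u_p(n) = pn + q. Substituting:
  pn + q = 3(p(n-1) + q) + 2n - 5.
Matching the n-coefficient: p = 3p + 2 ⇒ p = -1.
Matching constants: q = -3p + 3q - 5 ⇒ q = 1.
General: u(n) = A·(3)^n - n + 1.
Apply u(0) = 5: A + 1 = 5 ⇒ A = 4.
So u(n) = 4 \cdot 3^{n} - n + 1.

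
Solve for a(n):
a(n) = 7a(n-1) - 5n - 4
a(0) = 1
First-order linear with linear forcing.
Homogeneous solution: a_h(n) = A·(7)^n.
Try particular a_p(n) = pn + q. Substituting:
  pn + q = 7(p(n-1) + q) - 5n - 4.
Matching the n-coefficient: p = 7p - 5 ⇒ p = \frac{5}{6}.
Matching constants: q = -7p + 7q - 4 ⇒ q = \frac{59}{36}.
General: a(n) = A·(7)^n + \frac{5 n}{6} + \frac{59}{36}.
Apply a(0) = 1: A + \frac{59}{36} = 1 ⇒ A = - \frac{23}{36}.
So a(n) = - \frac{23 \cdot 7^{n}}{36} + \frac{5 n}{6} + \frac{59}{36}.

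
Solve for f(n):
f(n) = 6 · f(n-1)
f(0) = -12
Pure geometric recurrence with ratio 6.
By induction f(n) = f(0) · (6)^n = - 12 \cdot 6^{n}.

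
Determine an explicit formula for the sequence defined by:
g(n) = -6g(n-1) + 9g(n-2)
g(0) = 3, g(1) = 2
Characteristic equation: x² + 6x - 9 = 0.
Discriminant Δ = (-6)² + 4·(9) = 72.
Roots r₁,₂ = (-6 ± √72)/2, so r₁ = -3 + 3 \sqrt{2}, r₂ = - 3 \sqrt{2} - 3.
General solution: g(n) = A·r₁^n + B·r₂^n.
From the initial conditions, A + B = 3 and r₁A + r₂B = 2.
Since r₁ - r₂ = √72: A = (2 - (3)r₂)/√72 = \frac{11 \sqrt{2}}{12} + \frac{3}{2}, and B = 3 - A = \frac{3}{2} - \frac{11 \sqrt{2}}{12}.
So g(n) = \left(\frac{11 \sqrt{2}}{12} + \frac{3}{2}\right)\left(-3 + 3 \sqrt{2}\right)^n + \left(\frac{3}{2} - \frac{11 \sqrt{2}}{12}\right)\left(- 3 \sqrt{2} - 3\right)^n.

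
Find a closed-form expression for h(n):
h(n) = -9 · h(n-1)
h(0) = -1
Pure geometric recurrence with ratio -9.
By induction h(n) = h(0) · (-9)^n = - \left(-9\right)^{n}.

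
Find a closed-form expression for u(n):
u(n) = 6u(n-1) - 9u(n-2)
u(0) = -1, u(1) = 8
Characteristic equation: x² - 6x + 9 = 0, which is (x - (3))².
Repeated root r = 3.
General solution: u(n) = (A + Bn)·(3)^n.
From u(0) = -1: A = -1.
From u(1) = 8: (A + B)·(3) = 8 ⇒ B = \frac{11}{3}.
So u(n) = \left(\frac{11 n}{3} - 1\right) \cdot (3)^n.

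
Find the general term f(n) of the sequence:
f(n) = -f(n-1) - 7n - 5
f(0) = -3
First-order linear with linear forcing.
Homogeneous solution: f_h(n) = A·(-1)^n.
Try particular f_p(n) = pn + q. Substituting:
  pn + q = -(p(n-1) + q) - 7n - 5.
Matching the n-coefficient: p = -p - 7 ⇒ p = - \frac{7}{2}.
Matching constants: q = p - q - 5 ⇒ q = - \frac{17}{4}.
General: f(n) = A·(-1)^n - \frac{7 n}{2} - \frac{17}{4}.
Apply f(0) = -3: A - \frac{17}{4} = -3 ⇒ A = \frac{5}{4}.
So f(n) = \frac{5 \left(-1\right)^{n}}{4} - \frac{7 n}{2} - \frac{17}{4}.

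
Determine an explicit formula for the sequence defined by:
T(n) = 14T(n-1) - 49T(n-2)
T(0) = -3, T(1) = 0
Characteristic equation: x² - 14x + 49 = 0, which is (x - (7))².
Repeated root r = 7.
General solution: T(n) = (A + Bn)·(7)^n.
From T(0) = -3: A = -3.
From T(1) = 0: (A + B)·(7) = 0 ⇒ B = 3.
So T(n) = \left(3 n - 3\right) \cdot (7)^n.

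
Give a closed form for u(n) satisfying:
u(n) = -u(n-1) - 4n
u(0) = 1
First-order linear with linear forcing.
Homogeneous solution: u_h(n) = A·(-1)^n.
Try particular u_p(n) = pn + q. Substituting:
  pn + q = -(p(n-1) + q) - 4n.
Matching the n-coefficient: p = -p - 4 ⇒ p = -2.
Matching constants: q = p - q ⇒ q = -1.
General: u(n) = A·(-1)^n - 2 n - 1.
Apply u(0) = 1: A - 1 = 1 ⇒ A = 2.
So u(n) = 2 \left(-1\right)^{n} - 2 n - 1.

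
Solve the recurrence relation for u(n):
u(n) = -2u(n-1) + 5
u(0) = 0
First-order linear non-homogeneous.
Homogeneous solution: u_h(n) = A·(-2)^n.
Try constant particular solution u_p = K: K = -2K + 5 ⇒ K = \frac{5}{3}.
General: u(n) = A·(-2)^n + \frac{5}{3}.
Apply u(0) = 0: A + \frac{5}{3} = 0 ⇒ A = - \frac{5}{3}.
So u(n) = \frac{5}{3} - \frac{5 \left(-2\right)^{n}}{3}.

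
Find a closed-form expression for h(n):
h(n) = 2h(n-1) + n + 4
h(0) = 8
First-order linear with linear forcing.
Homogeneous solution: h_h(n) = A·(2)^n.
Try particular h_p(n) = pn + q. Substituting:
  pn + q = 2(p(n-1) + q) + n + 4.
Matching the n-coefficient: p = 2p + 1 ⇒ p = -1.
Matching constants: q = -2p + 2q + 4 ⇒ q = -6.
General: h(n) = A·(2)^n - n - 6.
Apply h(0) = 8: A - 6 = 8 ⇒ A = 14.
So h(n) = 14 \cdot 2^{n} - n - 6.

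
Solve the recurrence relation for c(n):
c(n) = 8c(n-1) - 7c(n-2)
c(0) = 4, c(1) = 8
Characteristic equation: x² - 8x + 7 = 0, which factors as (x - (1))(x - (7)) = 0.
Roots r₁ = 1, r₂ = 7 (distinct).
General solution: c(n) = A·(1)^n + B·(7)^n.
From c(0) = 4: A + B = 4.
From c(1) = 8: A + 7B = 8.
Solving: A = \frac{10}{3}, B = \frac{2}{3}.
So c(n) = \frac{2 \cdot 7^{n}}{3} + \frac{10}{3}.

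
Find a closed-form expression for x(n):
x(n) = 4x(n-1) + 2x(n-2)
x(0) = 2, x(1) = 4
Characteristic equation: x² - 4x - 2 = 0.
Discriminant Δ = (4)² + 4·(2) = 24.
Roots r₁,₂ = (4 ± √24)/2, so r₁ = 2 + \sqrt{6}, r₂ = 2 - \sqrt{6}.
General solution: x(n) = A·r₁^n + B·r₂^n.
From the initial conditions, A + B = 2 and r₁A + r₂B = 4.
Since r₁ - r₂ = √24: A = (4 - (2)r₂)/√24 = 1, and B = 2 - A = 1.
So x(n) = \left(1\right)\left(2 + \sqrt{6}\right)^n + \left(1\right)\left(2 - \sqrt{6}\right)^n.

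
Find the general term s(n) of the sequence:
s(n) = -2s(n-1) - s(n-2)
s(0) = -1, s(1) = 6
Characteristic equation: x² + 2x + 1 = 0, which is (x - (-1))².
Repeated root r = -1.
General solution: s(n) = (A + Bn)·(-1)^n.
From s(0) = -1: A = -1.
From s(1) = 6: (A + B)·(-1) = 6 ⇒ B = -5.
So s(n) = \left(- 5 n - 1\right) \cdot (-1)^n.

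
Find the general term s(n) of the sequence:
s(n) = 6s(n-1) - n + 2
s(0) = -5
First-order linear with linear forcing.
Homogeneous solution: s_h(n) = A·(6)^n.
Try particular s_p(n) = pn + q. Substituting:
  pn + q = 6(p(n-1) + q) - n + 2.
Matching the n-coefficient: p = 6p - 1 ⇒ p = \frac{1}{5}.
Matching constants: q = -6p + 6q + 2 ⇒ q = - \frac{4}{25}.
General: s(n) = A·(6)^n + \frac{n}{5} - \frac{4}{25}.
Apply s(0) = -5: A - \frac{4}{25} = -5 ⇒ A = - \frac{121}{25}.
So s(n) = - \frac{121 \cdot 6^{n}}{25} + \frac{n}{5} - \frac{4}{25}.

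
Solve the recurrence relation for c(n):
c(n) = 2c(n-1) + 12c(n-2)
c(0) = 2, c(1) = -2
Characteristic equation: x² - 2x - 12 = 0.
Discriminant Δ = (2)² + 4·(12) = 52.
Roots r₁,₂ = (2 ± √52)/2, so r₁ = 1 + \sqrt{13}, r₂ = 1 - \sqrt{13}.
General solution: c(n) = A·r₁^n + B·r₂^n.
From the initial conditions, A + B = 2 and r₁A + r₂B = -2.
Since r₁ - r₂ = √52: A = (-2 - (2)r₂)/√52 = 1 - \frac{2 \sqrt{13}}{13}, and B = 2 - A = \frac{2 \sqrt{13}}{13} + 1.
So c(n) = \left(1 - \frac{2 \sqrt{13}}{13}\right)\left(1 + \sqrt{13}\right)^n + \left(\frac{2 \sqrt{13}}{13} + 1\right)\left(1 - \sqrt{13}\right)^n.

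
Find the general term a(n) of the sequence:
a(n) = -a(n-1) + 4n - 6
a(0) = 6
First-order linear with linear forcing.
Homogeneous solution: a_h(n) = A·(-1)^n.
Try particular a_p(n) = pn + q. Substituting:
  pn + q = -(p(n-1) + q) + 4n - 6.
Matching the n-coefficient: p = -p + 4 ⇒ p = 2.
Matching constants: q = p - q - 6 ⇒ q = -2.
General: a(n) = A·(-1)^n + 2 n - 2.
Apply a(0) = 6: A - 2 = 6 ⇒ A = 8.
So a(n) = 8 \left(-1\right)^{n} + 2 n - 2.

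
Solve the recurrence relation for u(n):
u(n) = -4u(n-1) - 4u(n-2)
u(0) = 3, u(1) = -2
Characteristic equation: x² + 4x + 4 = 0, which is (x - (-2))².
Repeated root r = -2.
General solution: u(n) = (A + Bn)·(-2)^n.
From u(0) = 3: A = 3.
From u(1) = -2: (A + B)·(-2) = -2 ⇒ B = -2.
So u(n) = \left(3 - 2 n\right) \cdot (-2)^n.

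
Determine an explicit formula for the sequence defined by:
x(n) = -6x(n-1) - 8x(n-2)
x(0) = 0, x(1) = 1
Characteristic equation: x² + 6x + 8 = 0, which factors as (x - (-4))(x - (-2)) = 0.
Roots r₁ = -4, r₂ = -2 (distinct).
General solution: x(n) = A·(-4)^n + B·(-2)^n.
From x(0) = 0: A + B = 0.
From x(1) = 1: -4A - 2B = 1.
Solving: A = - \frac{1}{2}, B = \frac{1}{2}.
So x(n) = \frac{\left(-2\right)^{n}}{2} - \frac{\left(-4\right)^{n}}{2}.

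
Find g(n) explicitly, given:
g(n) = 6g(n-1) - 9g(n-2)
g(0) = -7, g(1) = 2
Characteristic equation: x² - 6x + 9 = 0, which is (x - (3))².
Repeated root r = 3.
General solution: g(n) = (A + Bn)·(3)^n.
From g(0) = -7: A = -7.
From g(1) = 2: (A + B)·(3) = 2 ⇒ B = \frac{23}{3}.
So g(n) = \left(\frac{23 n}{3} - 7\right) \cdot (3)^n.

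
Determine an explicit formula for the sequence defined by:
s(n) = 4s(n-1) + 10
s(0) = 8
First-order linear non-homogeneous.
Homogeneous solution: s_h(n) = A·(4)^n.
Try constant particular solution s_p = K: K = 4K + 10 ⇒ K = - \frac{10}{3}.
General: s(n) = A·(4)^n - \frac{10}{3}.
Apply s(0) = 8: A - \frac{10}{3} = 8 ⇒ A = \frac{34}{3}.
So s(n) = \frac{34 \cdot 4^{n}}{3} - \frac{10}{3}.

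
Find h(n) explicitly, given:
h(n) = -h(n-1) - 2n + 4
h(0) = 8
First-order linear with linear forcing.
Homogeneous solution: h_h(n) = A·(-1)^n.
Try particular h_p(n) = pn + q. Substituting:
  pn + q = -(p(n-1) + q) - 2n + 4.
Matching the n-coefficient: p = -p - 2 ⇒ p = -1.
Matching constants: q = p - q + 4 ⇒ q = \frac{3}{2}.
General: h(n) = A·(-1)^n - n + \frac{3}{2}.
Apply h(0) = 8: A + \frac{3}{2} = 8 ⇒ A = \frac{13}{2}.
So h(n) = \frac{13 \left(-1\right)^{n}}{2} - n + \frac{3}{2}.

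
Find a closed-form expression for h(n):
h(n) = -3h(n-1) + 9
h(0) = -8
First-order linear non-homogeneous.
Homogeneous solution: h_h(n) = A·(-3)^n.
Try constant particular solution h_p = K: K = -3K + 9 ⇒ K = \frac{9}{4}.
General: h(n) = A·(-3)^n + \frac{9}{4}.
Apply h(0) = -8: A + \frac{9}{4} = -8 ⇒ A = - \frac{41}{4}.
So h(n) = \frac{9}{4} - \frac{41 \left(-3\right)^{n}}{4}.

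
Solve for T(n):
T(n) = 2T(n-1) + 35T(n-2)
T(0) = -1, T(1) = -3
Characteristic equation: x² - 2x - 35 = 0, which factors as (x - (-5))(x - (7)) = 0.
Roots r₁ = -5, r₂ = 7 (distinct).
General solution: T(n) = A·(-5)^n + B·(7)^n.
From T(0) = -1: A + B = -1.
From T(1) = -3: -5A + 7B = -3.
Solving: A = - \frac{1}{3}, B = - \frac{2}{3}.
So T(n) = - \frac{\left(-5\right)^{n}}{3} - \frac{2 \cdot 7^{n}}{3}.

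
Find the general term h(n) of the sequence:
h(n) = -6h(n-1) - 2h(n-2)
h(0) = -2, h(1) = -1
Characteristic equation: x² + 6x + 2 = 0.
Discriminant Δ = (-6)² + 4·(-2) = 28.
Roots r₁,₂ = (-6 ± √28)/2, so r₁ = -3 + \sqrt{7}, r₂ = -3 - \sqrt{7}.
General solution: h(n) = A·r₁^n + B·r₂^n.
From the initial conditions, A + B = -2 and r₁A + r₂B = -1.
Since r₁ - r₂ = √28: A = (-1 - (-2)r₂)/√28 = - \frac{\sqrt{7}}{2} - 1, and B = -2 - A = -1 + \frac{\sqrt{7}}{2}.
So h(n) = \left(- \frac{\sqrt{7}}{2} - 1\right)\left(-3 + \sqrt{7}\right)^n + \left(-1 + \frac{\sqrt{7}}{2}\right)\left(-3 - \sqrt{7}\right)^n.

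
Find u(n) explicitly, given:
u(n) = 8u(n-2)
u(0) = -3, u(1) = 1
Characteristic equation: x² - 8 = 0.
Discriminant Δ = (0)² + 4·(8) = 32.
Roots r₁,₂ = (0 ± √32)/2, so r₁ = 2 \sqrt{2}, r₂ = - 2 \sqrt{2}.
General solution: u(n) = A·r₁^n + B·r₂^n.
From the initial conditions, A + B = -3 and r₁A + r₂B = 1.
Since r₁ - r₂ = √32: A = (1 - (-3)r₂)/√32 = - \frac{3}{2} + \frac{\sqrt{2}}{8}, and B = -3 - A = - \frac{3}{2} - \frac{\sqrt{2}}{8}.
So u(n) = \left(- \frac{3}{2} + \frac{\sqrt{2}}{8}\right)\left(2 \sqrt{2}\right)^n + \left(- \frac{3}{2} - \frac{\sqrt{2}}{8}\right)\left(- 2 \sqrt{2}\right)^n.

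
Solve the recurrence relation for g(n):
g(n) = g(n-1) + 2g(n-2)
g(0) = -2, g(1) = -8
Characteristic equation: x² - x - 2 = 0, which factors as (x - (2))(x - (-1)) = 0.
Roots r₁ = 2, r₂ = -1 (distinct).
General solution: g(n) = A·(2)^n + B·(-1)^n.
From g(0) = -2: A + B = -2.
From g(1) = -8: 2A - B = -8.
Solving: A = - \frac{10}{3}, B = \frac{4}{3}.
So g(n) = \frac{4 \left(-1\right)^{n}}{3} - \frac{10 \cdot 2^{n}}{3}.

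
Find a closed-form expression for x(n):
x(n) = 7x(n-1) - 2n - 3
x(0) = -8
First-order linear with linear forcing.
Homogeneous solution: x_h(n) = A·(7)^n.
Try particular x_p(n) = pn + q. Substituting:
  pn + q = 7(p(n-1) + q) - 2n - 3.
Matching the n-coefficient: p = 7p - 2 ⇒ p = \frac{1}{3}.
Matching constants: q = -7p + 7q - 3 ⇒ q = \frac{8}{9}.
General: x(n) = A·(7)^n + \frac{n}{3} + \frac{8}{9}.
Apply x(0) = -8: A + \frac{8}{9} = -8 ⇒ A = - \frac{80}{9}.
So x(n) = - \frac{80 \cdot 7^{n}}{9} + \frac{n}{3} + \frac{8}{9}.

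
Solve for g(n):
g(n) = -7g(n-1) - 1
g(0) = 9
First-order linear non-homogeneous.
Homogeneous solution: g_h(n) = A·(-7)^n.
Try constant particular solution g_p = K: K = -7K - 1 ⇒ K = - \frac{1}{8}.
General: g(n) = A·(-7)^n - \frac{1}{8}.
Apply g(0) = 9: A - \frac{1}{8} = 9 ⇒ A = \frac{73}{8}.
So g(n) = \frac{73 \left(-7\right)^{n}}{8} - \frac{1}{8}.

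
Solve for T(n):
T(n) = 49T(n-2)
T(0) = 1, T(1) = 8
Characteristic equation: x² - 49 = 0, which factors as (x - (-7))(x - (7)) = 0.
Roots r₁ = -7, r₂ = 7 (distinct).
General solution: T(n) = A·(-7)^n + B·(7)^n.
From T(0) = 1: A + B = 1.
From T(1) = 8: -7A + 7B = 8.
Solving: A = - \frac{1}{14}, B = \frac{15}{14}.
So T(n) = - \frac{\left(-7\right)^{n}}{14} + \frac{15 \cdot 7^{n}}{14}.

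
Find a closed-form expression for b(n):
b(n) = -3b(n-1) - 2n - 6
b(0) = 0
First-order linear with linear forcing.
Homogeneous solution: b_h(n) = A·(-3)^n.
Try particular b_p(n) = pn + q. Substituting:
  pn + q = -3(p(n-1) + q) - 2n - 6.
Matching the n-coefficient: p = -3p - 2 ⇒ p = - \frac{1}{2}.
Matching constants: q = 3p - 3q - 6 ⇒ q = - \frac{15}{8}.
General: b(n) = A·(-3)^n - \frac{n}{2} - \frac{15}{8}.
Apply b(0) = 0: A - \frac{15}{8} = 0 ⇒ A = \frac{15}{8}.
So b(n) = \frac{15 \left(-3\right)^{n}}{8} - \frac{n}{2} - \frac{15}{8}.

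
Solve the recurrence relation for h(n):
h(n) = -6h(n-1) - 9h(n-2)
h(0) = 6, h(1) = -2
Characteristic equation: x² + 6x + 9 = 0, which is (x - (-3))².
Repeated root r = -3.
General solution: h(n) = (A + Bn)·(-3)^n.
From h(0) = 6: A = 6.
From h(1) = -2: (A + B)·(-3) = -2 ⇒ B = - \frac{16}{3}.
So h(n) = \left(6 - \frac{16 n}{3}\right) \cdot (-3)^n.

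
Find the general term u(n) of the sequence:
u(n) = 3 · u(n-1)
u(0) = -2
Pure geometric recurrence with ratio 3.
By induction u(n) = u(0) · (3)^n = - 2 \cdot 3^{n}.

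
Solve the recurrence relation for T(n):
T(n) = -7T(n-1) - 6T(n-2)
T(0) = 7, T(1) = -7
Characteristic equation: x² + 7x + 6 = 0, which factors as (x - (-6))(x - (-1)) = 0.
Roots r₁ = -6, r₂ = -1 (distinct).
General solution: T(n) = A·(-6)^n + B·(-1)^n.
From T(0) = 7: A + B = 7.
From T(1) = -7: -6A - B = -7.
Solving: A = 0, B = 7.
So T(n) = 7 \left(-1\right)^{n}.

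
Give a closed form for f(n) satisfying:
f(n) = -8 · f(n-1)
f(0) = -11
Pure geometric recurrence with ratio -8.
By induction f(n) = f(0) · (-8)^n = - 11 \left(-8\right)^{n}.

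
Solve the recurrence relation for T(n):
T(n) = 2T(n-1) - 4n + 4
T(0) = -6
First-order linear with linear forcing.
Homogeneous solution: T_h(n) = A·(2)^n.
Try particular T_p(n) = pn + q. Substituting:
  pn + q = 2(p(n-1) + q) - 4n + 4.
Matching the n-coefficient: p = 2p - 4 ⇒ p = 4.
Matching constants: q = -2p + 2q + 4 ⇒ q = 4.
General: T(n) = A·(2)^n + 4 n + 4.
Apply T(0) = -6: A + 4 = -6 ⇒ A = -10.
So T(n) = - 10 \cdot 2^{n} + 4 n + 4.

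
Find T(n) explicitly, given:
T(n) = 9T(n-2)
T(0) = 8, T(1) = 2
Characteristic equation: x² - 9 = 0, which factors as (x - (3))(x - (-3)) = 0.
Roots r₁ = 3, r₂ = -3 (distinct).
General solution: T(n) = A·(3)^n + B·(-3)^n.
From T(0) = 8: A + B = 8.
From T(1) = 2: 3A - 3B = 2.
Solving: A = \frac{13}{3}, B = \frac{11}{3}.
So T(n) = \frac{11 \left(-3\right)^{n}}{3} + \frac{13 \cdot 3^{n}}{3}.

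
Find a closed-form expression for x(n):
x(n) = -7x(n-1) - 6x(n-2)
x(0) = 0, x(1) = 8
Characteristic equation: x² + 7x + 6 = 0, which factors as (x - (-6))(x - (-1)) = 0.
Roots r₁ = -6, r₂ = -1 (distinct).
General solution: x(n) = A·(-6)^n + B·(-1)^n.
From x(0) = 0: A + B = 0.
From x(1) = 8: -6A - B = 8.
Solving: A = - \frac{8}{5}, B = \frac{8}{5}.
So x(n) = \frac{8 \left(-1\right)^{n}}{5} - \frac{8 \left(-6\right)^{n}}{5}.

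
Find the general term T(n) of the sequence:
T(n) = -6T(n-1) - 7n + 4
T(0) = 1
First-order linear with linear forcing.
Homogeneous solution: T_h(n) = A·(-6)^n.
Try particular T_p(n) = pn + q. Substituting:
  pn + q = -6(p(n-1) + q) - 7n + 4.
Matching the n-coefficient: p = -6p - 7 ⇒ p = -1.
Matching constants: q = 6p - 6q + 4 ⇒ q = - \frac{2}{7}.
General: T(n) = A·(-6)^n - n - \frac{2}{7}.
Apply T(0) = 1: A - \frac{2}{7} = 1 ⇒ A = \frac{9}{7}.
So T(n) = \frac{9 \left(-6\right)^{n}}{7} - n - \frac{2}{7}.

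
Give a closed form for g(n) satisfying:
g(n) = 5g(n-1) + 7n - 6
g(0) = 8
First-order linear with linear forcing.
Homogeneous solution: g_h(n) = A·(5)^n.
Try particular g_p(n) = pn + q. Substituting:
  pn + q = 5(p(n-1) + q) + 7n - 6.
Matching the n-coefficient: p = 5p + 7 ⇒ p = - \frac{7}{4}.
Matching constants: q = -5p + 5q - 6 ⇒ q = - \frac{11}{16}.
General: g(n) = A·(5)^n - \frac{7 n}{4} - \frac{11}{16}.
Apply g(0) = 8: A - \frac{11}{16} = 8 ⇒ A = \frac{139}{16}.
So g(n) = \frac{139 \cdot 5^{n}}{16} - \frac{7 n}{4} - \frac{11}{16}.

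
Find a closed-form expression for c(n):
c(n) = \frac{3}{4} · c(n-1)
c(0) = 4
Pure geometric recurrence with ratio \frac{3}{4}.
By induction c(n) = c(0) · (\frac{3}{4})^n = 4 \left(\frac{3}{4}\right)^{n}.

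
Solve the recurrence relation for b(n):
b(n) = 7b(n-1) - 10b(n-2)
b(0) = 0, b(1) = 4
Characteristic equation: x² - 7x + 10 = 0, which factors as (x - (5))(x - (2)) = 0.
Roots r₁ = 5, r₂ = 2 (distinct).
General solution: b(n) = A·(5)^n + B·(2)^n.
From b(0) = 0: A + B = 0.
From b(1) = 4: 5A + 2B = 4.
Solving: A = \frac{4}{3}, B = - \frac{4}{3}.
So b(n) = - \frac{4 \cdot 2^{n}}{3} + \frac{4 \cdot 5^{n}}{3}.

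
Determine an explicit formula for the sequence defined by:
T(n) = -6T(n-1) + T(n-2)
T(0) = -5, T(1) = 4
Characteristic equation: x² + 6x - 1 = 0.
Discriminant Δ = (-6)² + 4·(1) = 40.
Roots r₁,₂ = (-6 ± √40)/2, so r₁ = -3 + \sqrt{10}, r₂ = - \sqrt{10} - 3.
General solution: T(n) = A·r₁^n + B·r₂^n.
From the initial conditions, A + B = -5 and r₁A + r₂B = 4.
Since r₁ - r₂ = √40: A = (4 - (-5)r₂)/√40 = - \frac{5}{2} - \frac{11 \sqrt{10}}{20}, and B = -5 - A = - \frac{5}{2} + \frac{11 \sqrt{10}}{20}.
So T(n) = \left(- \frac{5}{2} - \frac{11 \sqrt{10}}{20}\right)\left(-3 + \sqrt{10}\right)^n + \left(- \frac{5}{2} + \frac{11 \sqrt{10}}{20}\right)\left(- \sqrt{10} - 3\right)^n.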